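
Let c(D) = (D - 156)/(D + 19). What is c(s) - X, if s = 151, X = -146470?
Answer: 4979979/34 ≈ 1.4647e+5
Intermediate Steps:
c(D) = (-156 + D)/(19 + D)
c(s) - X = (-156 + 151)/(19 + 151) - 1*(-146470) = -5/170 + 146470 = (1/170)*(-5) + 146470 = -1/34 + 146470 = 4979979/34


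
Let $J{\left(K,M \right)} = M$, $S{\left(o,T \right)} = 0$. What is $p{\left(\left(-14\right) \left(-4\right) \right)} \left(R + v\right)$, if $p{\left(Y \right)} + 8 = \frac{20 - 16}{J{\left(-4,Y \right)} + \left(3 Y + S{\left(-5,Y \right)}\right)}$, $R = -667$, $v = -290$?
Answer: $\frac{427779}{56} \approx 7638.9$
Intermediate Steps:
$p{\left(Y \right)} = -8 + \frac{1}{Y}$ ($p{\left(Y \right)} = -8 + \frac{20 - 16}{Y + \left(3 Y + 0\right)} = -8 + \frac{4}{Y + 3 Y} = -8 + \frac{4}{4 Y} = -8 + 4 \frac{1}{4 Y} = -8 + \frac{1}{Y}$)
$p{\left(\left(-14\right) \left(-4\right) \right)} \left(R + v\right) = \left(-8 + \frac{1}{\left(-14\right) \left(-4\right)}\right) \left(-667 - 290\right) = \left(-8 + \frac{1}{56}\right) \left(-957\right) = \left(- \frac{447}{56}\right) \left(-957\right) = \frac{427779}{56}$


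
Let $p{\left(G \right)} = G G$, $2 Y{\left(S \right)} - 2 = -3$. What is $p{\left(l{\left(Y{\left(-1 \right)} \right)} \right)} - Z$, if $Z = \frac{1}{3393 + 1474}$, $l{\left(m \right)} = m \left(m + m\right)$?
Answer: $\frac{4863}{19468} \approx 0.24979$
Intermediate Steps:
$Y{\left(S \right)} = - \frac{1}{2}$ ($Y{\left(S \right)} = 1 + \frac{1}{2} \left(-3\right) = 1 - \frac{3}{2} = - \frac{1}{2}$)
$l{\left(m \right)} = 2 m^{2}$ ($l{\left(m \right)} = m 2 m = 2 m^{2}$)
$Z = \frac{1}{4867} \approx 0.00020547$
$p{\left(G \right)} = G^{2}$
$p{\left(l{\left(Y{\left(-1 \right)} \right)} \right)} - Z = \left(2 \left(- \frac{1}{2}\right)^{2}\right)^{2} - \frac{1}{4867} = \left(2 \cdot \frac{1}{4}\right)^{2} - \frac{1}{4867} = \left(\frac{1}{2}\right)^{2} - \frac{1}{4867} = \frac{1}{4} - \frac{1}{4867} = \frac{4863}{19468}$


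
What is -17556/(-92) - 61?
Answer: 2986/23 ≈ 129.83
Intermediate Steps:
-17556/(-92) - 61 = -17556*(-1)/92 - 61 = -154*(-57/46) - 61 = 4389/23 - 61 = 2986/23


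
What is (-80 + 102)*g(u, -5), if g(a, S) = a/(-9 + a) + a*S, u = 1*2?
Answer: -1584/7 ≈ -226.29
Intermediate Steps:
u = 2
g(a, S) = S*a + a/(-9 + a) (g(a, S) = a/(-9 + a) + S*a = S*a + a/(-9 + a))
(-80 + 102)*g(u, -5) = (-80 + 102)*(2*(1 - 9*(-5) - 5*2)/(-9 + 2)) = 22*(2*(1 + 45 - 10)/(-7)) = 22*(2*(-⅐)*36) = 22*(-72/7) = -1584/7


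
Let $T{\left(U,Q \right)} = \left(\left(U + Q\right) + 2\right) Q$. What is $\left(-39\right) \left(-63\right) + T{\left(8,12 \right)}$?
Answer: $2721$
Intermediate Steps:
$T{\left(U,Q \right)} = Q \left(2 + Q + U\right)$ ($T{\left(U,Q \right)} = \left(\left(Q + U\right) + 2\right) Q = \left(2 + Q + U\right) Q = Q \left(2 + Q + U\right)$)
$\left(-39\right) \left(-63\right) + T{\left(8,12 \right)} = \left(-39\right) \left(-63\right) + 12 \left(2 + 12 + 8\right) = 2457 + 12 \cdot 22 = 2457 + 264 = 2721$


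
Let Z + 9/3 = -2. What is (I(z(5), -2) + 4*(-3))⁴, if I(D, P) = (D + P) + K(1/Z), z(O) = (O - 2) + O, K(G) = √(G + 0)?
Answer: (30 - I*√5)⁴/625 ≈ 1252.8 - 384.25*I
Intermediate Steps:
Z = -5 (Z = -3 - 2 = -5)
K(G) = √G
z(O) = -2 + 2*O (z(O) = (-2 + O) + O = -2 + 2*O)
I(D, P) = D + P + I*√5/5 (I(D, P) = (D + P) + √(1/(-5)) = (D + P) + √(-⅕) = (D + P) + I*√5/5 = D + P + I*√5/5)
(I(z(5), -2) + 4*(-3))⁴ = (((-2 + 2*5) - 2 + I*√5/5) + 4*(-3))⁴ = (((-2 + 10) - 2 + I*√5/5) - 12)⁴ = ((8 - 2 + I*√5/5) - 12)⁴ = ((6 + I*√5/5) - 12)⁴ = (-6 + I*√5/5)⁴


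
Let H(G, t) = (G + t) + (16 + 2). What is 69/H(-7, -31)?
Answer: -69/20 ≈ -3.4500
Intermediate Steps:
H(G, t) = 18 + G + t (H(G, t) = (G + t) + 18 = 18 + G + t)
69/H(-7, -31) = 69/(18 - 7 - 31) = 69/(-20) = 69*(-1/20) = -69/20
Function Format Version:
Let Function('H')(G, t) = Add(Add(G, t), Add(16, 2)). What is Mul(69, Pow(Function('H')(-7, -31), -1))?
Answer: Rational(-69, 20) ≈ -3.4500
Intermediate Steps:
Function('H')(G, t) = Add(18, G, t) (Function('H')(G, t) = Add(Add(G, t), 18) = Add(18, G, t))
Mul(69, Pow(Function('H')(-7, -31), -1)) = Mul(69, Pow(Add(18, -7, -31), -1)) = Mul(69, Pow(-20, -1)) = Mul(69, Rational(-1, 20)) = Rational(-69, 20)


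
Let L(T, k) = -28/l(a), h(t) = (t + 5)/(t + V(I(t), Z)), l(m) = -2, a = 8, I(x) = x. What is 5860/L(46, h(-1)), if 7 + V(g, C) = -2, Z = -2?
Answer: 2930/7 ≈ 418.57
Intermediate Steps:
V(g, C) = -9 (V(g, C) = -7 - 2 = -9)
h(t) = (5 + t)/(-9 + t) (h(t) = (t + 5)/(t - 9) = (5 + t)/(-9 + t))
L(T, k) = 14 (L(T, k) = -28/(-2) = -28*(-½) = 14)
5860/L(46, h(-1)) = 5860/14 = 5860*(1/14) = 2930/7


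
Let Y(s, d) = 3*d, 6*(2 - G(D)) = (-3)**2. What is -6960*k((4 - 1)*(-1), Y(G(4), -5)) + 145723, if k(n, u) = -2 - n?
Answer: 138763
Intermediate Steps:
G(D) = 1/2 (G(D) = 2 - 1/6*(-3)**2 = 2 - 1/6*9 = 2 - 3/2 = 1/2)
-6960*k((4 - 1)*(-1), Y(G(4), -5)) + 145723 = -6960*(-2 - (4 - 1)*(-1)) + 145723 = -6960*(-2 - 3*(-1)) + 145723 = -6960*(-2 - 1*(-3)) + 145723 = -6960*(-2 + 3) + 145723 = -6960*1 + 145723 = -6960 + 145723 = 138763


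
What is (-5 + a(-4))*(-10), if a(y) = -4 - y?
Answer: 50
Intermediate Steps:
(-5 + a(-4))*(-10) = (-5 + (-4 - 1*(-4)))*(-10) = (-5 + (-4 + 4))*(-10) = (-5 + 0)*(-10) = -5*(-10) = 50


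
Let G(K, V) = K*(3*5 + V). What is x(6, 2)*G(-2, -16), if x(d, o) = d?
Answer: 12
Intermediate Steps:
G(K, V) = K*(15 + V)
x(6, 2)*G(-2, -16) = 6*(-2*(15 - 16)) = 6*(-2*(-1)) = 6*2 = 12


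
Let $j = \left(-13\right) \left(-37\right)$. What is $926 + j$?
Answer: $1407$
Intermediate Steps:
$j = 481$
$926 + j = 926 + 481 = 1407$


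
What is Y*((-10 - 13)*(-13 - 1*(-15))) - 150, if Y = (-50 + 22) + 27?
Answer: -104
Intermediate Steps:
Y = -1 (Y = -28 + 27 = -1)
Y*((-10 - 13)*(-13 - 1*(-15))) - 150 = -(-10 - 13)*(-13 - 1*(-15)) - 150 = -(-23)*(-13 + 15) - 150 = -(-23)*2 - 150 = -1*(-46) - 150 = 46 - 150 = -104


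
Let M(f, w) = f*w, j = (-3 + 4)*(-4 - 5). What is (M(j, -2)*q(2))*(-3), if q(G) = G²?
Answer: -216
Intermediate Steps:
j = -9 (j = 1*(-9) = -9)
(M(j, -2)*q(2))*(-3) = (-9*(-2)*2²)*(-3) = (18*4)*(-3) = 72*(-3) = -216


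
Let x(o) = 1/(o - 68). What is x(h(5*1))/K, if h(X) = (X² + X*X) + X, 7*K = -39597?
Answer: 7/514761 ≈ 1.3599e-5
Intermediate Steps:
K = -39597/7 (K = (⅐)*(-39597) = -39597/7 ≈ -5656.7)
h(X) = X + 2*X² (h(X) = (X² + X²) + X = 2*X² + X = X + 2*X²)
x(o) = 1/(-68 + o)
x(h(5*1))/K = 1/((-68 + (5*1)*(1 + 2*(5*1)))*(-39597/7)) = -7/39597/(-68 + 5*(1 + 2*5)) = -7/39597/(-68 + 5*(1 + 10)) = -7/39597/(-68 + 5*11) = -7/39597/(-68 + 55) = -7/39597/(-13) = -1/13*(-7/39597) = 7/514761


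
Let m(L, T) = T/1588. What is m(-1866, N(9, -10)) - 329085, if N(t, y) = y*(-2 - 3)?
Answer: -261293465/794 ≈ -3.2909e+5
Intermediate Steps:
N(t, y) = -5*y (N(t, y) = y*(-5) = -5*y)
m(L, T) = T/1588 (m(L, T) = T*(1/1588) = T/1588)
m(-1866, N(9, -10)) - 329085 = (-5*(-10))/1588 - 329085 = (1/1588)*50 - 329085 = 25/794 - 329085 = -261293465/794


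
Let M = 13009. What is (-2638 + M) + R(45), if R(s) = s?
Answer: 10416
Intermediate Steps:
(-2638 + M) + R(45) = (-2638 + 13009) + 45 = 10371 + 45 = 10416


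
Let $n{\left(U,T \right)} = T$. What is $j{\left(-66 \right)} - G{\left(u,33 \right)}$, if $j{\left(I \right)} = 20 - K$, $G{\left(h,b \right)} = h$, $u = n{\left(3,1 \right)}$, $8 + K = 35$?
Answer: $-8$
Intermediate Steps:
$K = 27$ ($K = -8 + 35 = 27$)
$u = 1$
$j{\left(I \right)} = -7$ ($j{\left(I \right)} = 20 - 27 = -7$)
$j{\left(-66 \right)} - G{\left(u,33 \right)} = -7 - 1 = -8$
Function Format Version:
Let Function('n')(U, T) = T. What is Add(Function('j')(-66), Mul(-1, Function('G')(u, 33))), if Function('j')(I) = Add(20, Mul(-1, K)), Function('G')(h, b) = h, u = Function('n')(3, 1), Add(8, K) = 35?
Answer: -8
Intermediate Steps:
K = 27 (K = Add(-8, 35) = 27)
u = 1
Function('j')(I) = -7 (Function('j')(I) = Add(20, Mul(-1, 27)) = Add(20, -27) = -7)
Add(Function('j')(-66), Mul(-1, Function('G')(u, 33))) = Add(-7, Mul(-1, 1)) = Add(-7, -1) = -8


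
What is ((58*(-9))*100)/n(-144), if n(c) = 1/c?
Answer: 7516800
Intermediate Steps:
((58*(-9))*100)/n(-144) = ((58*(-9))*100)/(1/(-144)) = (-522*100)/(-1/144) = -52200*(-144) = 7516800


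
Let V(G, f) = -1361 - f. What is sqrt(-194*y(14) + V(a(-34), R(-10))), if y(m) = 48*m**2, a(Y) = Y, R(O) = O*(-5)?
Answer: I*sqrt(1826563) ≈ 1351.5*I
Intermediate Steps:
R(O) = -5*O
sqrt(-194*y(14) + V(a(-34), R(-10))) = sqrt(-9312*14**2 + (-1361 - (-5)*(-10))) = sqrt(-9312*196 + (-1361 - 1*50)) = sqrt(-194*9408 + (-1361 - 50)) = sqrt(-1825152 - 1411) = sqrt(-1826563) = I*sqrt(1826563)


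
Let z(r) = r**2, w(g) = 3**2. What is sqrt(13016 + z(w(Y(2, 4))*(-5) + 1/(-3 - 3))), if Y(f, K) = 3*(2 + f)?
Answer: sqrt(542017)/6 ≈ 122.70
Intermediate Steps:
Y(f, K) = 6 + 3*f
w(g) = 9
sqrt(13016 + z(w(Y(2, 4))*(-5) + 1/(-3 - 3))) = sqrt(13016 + (9*(-5) + 1/(-3 - 3))**2) = sqrt(13016 + (-45 + 1/(-6))**2) = sqrt(13016 + (-45 - 1/6)**2) = sqrt(13016 + (-271/6)**2) = sqrt(13016 + 73441/36) = sqrt(542017/36) = sqrt(542017)/6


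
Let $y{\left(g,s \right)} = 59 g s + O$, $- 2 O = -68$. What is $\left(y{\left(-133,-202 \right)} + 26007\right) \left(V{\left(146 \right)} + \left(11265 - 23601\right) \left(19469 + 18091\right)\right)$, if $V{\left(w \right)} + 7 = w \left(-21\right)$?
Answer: $-746508499699455$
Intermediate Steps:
$O = 34$ ($O = \left(- \frac{1}{2}\right) \left(-68\right) = 34$)
$y{\left(g,s \right)} = 34 + 59 g s$ ($y{\left(g,s \right)} = 59 g s + 34 = 34 + 59 g s$)
$V{\left(w \right)} = -7 - 21 w$ ($V{\left(w \right)} = -7 + w \left(-21\right) = -7 - 21 w$)
$\left(y{\left(-133,-202 \right)} + 26007\right) \left(V{\left(146 \right)} + \left(11265 - 23601\right) \left(19469 + 18091\right)\right) = \left(\left(34 + 59 \left(-133\right) \left(-202\right)\right) + 26007\right) \left(\left(-7 - 3066\right) + \left(11265 - 23601\right) \left(19469 + 18091\right)\right) = \left(\left(34 + 1585094\right) + 26007\right) \left(\left(-7 - 3066\right) - 463340160\right) = \left(1585128 + 26007\right) \left(-3073 - 463340160\right) = 1611135 \left(-463343233\right) = -746508499699455$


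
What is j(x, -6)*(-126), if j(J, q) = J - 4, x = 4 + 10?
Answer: -1260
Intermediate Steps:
x = 14
j(J, q) = -4 + J
j(x, -6)*(-126) = (-4 + 14)*(-126) = 10*(-126) = -1260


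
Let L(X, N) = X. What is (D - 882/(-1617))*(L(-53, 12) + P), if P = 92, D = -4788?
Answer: -2053818/11 ≈ -1.8671e+5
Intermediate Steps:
(D - 882/(-1617))*(L(-53, 12) + P) = (-4788 - 882/(-1617))*(-53 + 92) = (-4788 - 882*(-1/1617))*39 = (-4788 + 6/11)*39 = -52662/11*39 = -2053818/11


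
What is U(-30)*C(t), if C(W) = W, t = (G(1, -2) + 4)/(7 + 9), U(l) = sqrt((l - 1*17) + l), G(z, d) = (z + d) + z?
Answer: I*sqrt(77)/4 ≈ 2.1937*I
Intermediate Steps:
G(z, d) = d + 2*z (G(z, d) = (d + z) + z = d + 2*z)
U(l) = sqrt(-17 + 2*l) (U(l) = sqrt((l - 17) + l) = sqrt((-17 + l) + l) = sqrt(-17 + 2*l))
t = 1/4 (t = ((-2 + 2*1) + 4)/(7 + 9) = ((-2 + 2) + 4)/16 = (0 + 4)*(1/16) = 4*(1/16) = 1/4 ≈ 0.25000)
U(-30)*C(t) = sqrt(-17 + 2*(-30))*(1/4) = sqrt(-17 - 60)*(1/4) = sqrt(-77)*(1/4) = (I*sqrt(77))*(1/4) = I*sqrt(77)/4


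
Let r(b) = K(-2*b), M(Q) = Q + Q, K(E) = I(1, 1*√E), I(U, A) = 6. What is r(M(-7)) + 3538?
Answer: 3544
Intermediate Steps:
K(E) = 6
M(Q) = 2*Q
r(b) = 6
r(M(-7)) + 3538 = 6 + 3538 = 3544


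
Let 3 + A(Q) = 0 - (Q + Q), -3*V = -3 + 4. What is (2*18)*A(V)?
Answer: -84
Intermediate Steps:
V = -⅓ (V = -(-3 + 4)/3 = -⅓*1 = -⅓ ≈ -0.33333)
A(Q) = -3 - 2*Q (A(Q) = -3 + (0 - (Q + Q)) = -3 + (0 - 2*Q) = -3 - 2*Q)
(2*18)*A(V) = (2*18)*(-3 - 2*(-⅓)) = 36*(-3 + ⅔) = 36*(-7/3) = -84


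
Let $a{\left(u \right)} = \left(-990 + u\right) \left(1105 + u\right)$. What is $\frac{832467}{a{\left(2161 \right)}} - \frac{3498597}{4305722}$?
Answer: $- \frac{2448990942492}{4116793377223} \approx -0.59488$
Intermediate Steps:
$\frac{832467}{a{\left(2161 \right)}} - \frac{3498597}{4305722} = \frac{832467}{-1093950 + 2161^{2} + 115 \cdot 2161} - \frac{3498597}{4305722} = \frac{832467}{-1093950 + 4669921 + 248515} - \frac{3498597}{4305722} = \frac{832467}{3824486} - \frac{3498597}{4305722} = - \frac{2448990942492}{4116793377223}$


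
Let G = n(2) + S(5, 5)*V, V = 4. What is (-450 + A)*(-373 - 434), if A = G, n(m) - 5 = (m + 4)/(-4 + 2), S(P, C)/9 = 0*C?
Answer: 361536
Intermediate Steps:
S(P, C) = 0 (S(P, C) = 9*(0*C) = 9*0 = 0)
n(m) = 3 - m/2 (n(m) = 5 + (m + 4)/(-4 + 2) = 5 + (4 + m)/(-2) = 5 + (4 + m)*(-½) = 5 + (-2 - m/2) = 3 - m/2)
G = 2 (G = (3 - ½*2) + 0*4 = (3 - 1) + 0 = 2 + 0 = 2)
A = 2
(-450 + A)*(-373 - 434) = (-450 + 2)*(-373 - 434) = -448*(-807) = 361536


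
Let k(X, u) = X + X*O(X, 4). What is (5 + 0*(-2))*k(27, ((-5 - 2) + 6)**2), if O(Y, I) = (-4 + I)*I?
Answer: 135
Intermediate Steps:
O(Y, I) = I*(-4 + I)
k(X, u) = X (k(X, u) = X + X*(4*(-4 + 4)) = X + X*(4*0) = X + X*0 = X + 0 = X)
(5 + 0*(-2))*k(27, ((-5 - 2) + 6)**2) = (5 + 0*(-2))*27 = (5 + 0)*27 = 5*27 = 135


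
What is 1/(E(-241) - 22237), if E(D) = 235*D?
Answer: -1/78872 ≈ -1.2679e-5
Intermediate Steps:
1/(E(-241) - 22237) = 1/(235*(-241) - 22237) = 1/(-56635 - 22237) = 1/(-78872) = -1/78872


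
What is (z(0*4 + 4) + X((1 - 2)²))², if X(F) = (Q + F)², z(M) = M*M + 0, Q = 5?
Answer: 2704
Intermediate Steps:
z(M) = M² (z(M) = M² + 0 = M²)
X(F) = (5 + F)²
(z(0*4 + 4) + X((1 - 2)²))² = ((0*4 + 4)² + (5 + (1 - 2)²)²)² = ((0 + 4)² + (5 + (-1)²)²)² = (4² + (5 + 1)²)² = (16 + 6²)² = (16 + 36)² = 52² = 2704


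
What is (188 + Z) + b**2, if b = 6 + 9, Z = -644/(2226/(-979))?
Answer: 110701/159 ≈ 696.23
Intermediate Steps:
Z = 45034/159 (Z = -644/(2226*(-1/979)) = -644/(-2226/979) = -644*(-979/2226) = 45034/159 ≈ 283.23)
b = 15
(188 + Z) + b**2 = (188 + 45034/159) + 15**2 = 74926/159 + 225 = 110701/159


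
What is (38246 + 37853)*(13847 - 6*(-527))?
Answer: 1294367891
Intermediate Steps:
(38246 + 37853)*(13847 - 6*(-527)) = 76099*(13847 + 3162) = 76099*17009 = 1294367891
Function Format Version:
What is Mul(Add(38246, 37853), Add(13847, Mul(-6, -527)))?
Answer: 1294367891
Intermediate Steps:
Mul(Add(38246, 37853), Add(13847, Mul(-6, -527))) = Mul(76099, Add(13847, 3162)) = Mul(76099, 17009) = 1294367891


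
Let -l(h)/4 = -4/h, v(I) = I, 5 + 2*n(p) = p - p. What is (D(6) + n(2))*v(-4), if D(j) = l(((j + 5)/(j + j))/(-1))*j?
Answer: 4718/11 ≈ 428.91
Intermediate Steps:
n(p) = -5/2 (n(p) = -5/2 + (p - p)/2 = -5/2 + (½)*0 = -5/2 + 0 = -5/2)
l(h) = 16/h (l(h) = -(-16)/h = 16/h)
D(j) = -32*j²/(5 + j) (D(j) = (16/((((j + 5)/(j + j))/(-1))))*j = (16/((((5 + j)/((2*j)))*(-1))))*j = (16/((((5 + j)*(1/(2*j)))*(-1))))*j = (16/((((5 + j)/(2*j))*(-1))))*j = (16/((-(5 + j)/(2*j))))*j = (16*(-2*j/(5 + j)))*j = (-32*j/(5 + j))*j = -32*j²/(5 + j))
(D(6) + n(2))*v(-4) = (-32*6²/(5 + 6) - 5/2)*(-4) = (-32*36/11 - 5/2)*(-4) = (-32*36*1/11 - 5/2)*(-4) = (-1152/11 - 5/2)*(-4) = -2359/22*(-4) = 4718/11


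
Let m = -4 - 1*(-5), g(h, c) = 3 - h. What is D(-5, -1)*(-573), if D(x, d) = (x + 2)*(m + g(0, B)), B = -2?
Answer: 6876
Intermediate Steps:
m = 1 (m = -4 + 5 = 1)
D(x, d) = 8 + 4*x (D(x, d) = (x + 2)*(1 + (3 - 1*0)) = (2 + x)*(1 + (3 + 0)) = (2 + x)*(1 + 3) = (2 + x)*4 = 8 + 4*x)
D(-5, -1)*(-573) = (8 + 4*(-5))*(-573) = (8 - 20)*(-573) = -12*(-573) = 6876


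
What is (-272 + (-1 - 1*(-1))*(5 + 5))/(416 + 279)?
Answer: -272/695 ≈ -0.39137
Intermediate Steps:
(-272 + (-1 - 1*(-1))*(5 + 5))/(416 + 279) = (-272 + (-1 + 1)*10)/695 = (-272 + 0*10)*(1/695) = (-272 + 0)*(1/695) = -272*1/695 = -272/695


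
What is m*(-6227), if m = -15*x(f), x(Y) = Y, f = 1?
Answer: 93405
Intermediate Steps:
m = -15 (m = -15*1 = -15)
m*(-6227) = -15*(-6227) = 93405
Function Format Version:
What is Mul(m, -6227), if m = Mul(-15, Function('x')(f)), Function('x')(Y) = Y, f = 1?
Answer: 93405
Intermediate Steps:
m = -15 (m = Mul(-15, 1) = -15)
Mul(m, -6227) = Mul(-15, -6227) = 93405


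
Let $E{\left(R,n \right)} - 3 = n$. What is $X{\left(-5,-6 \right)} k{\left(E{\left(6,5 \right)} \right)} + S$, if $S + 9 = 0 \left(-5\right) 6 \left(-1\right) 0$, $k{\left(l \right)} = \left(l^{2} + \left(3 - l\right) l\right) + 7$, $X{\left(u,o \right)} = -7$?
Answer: $-226$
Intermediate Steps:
$E{\left(R,n \right)} = 3 + n$
$k{\left(l \right)} = 7 + l^{2} + l \left(3 - l\right)$ ($k{\left(l \right)} = \left(l^{2} + l \left(3 - l\right)\right) + 7 = 7 + l^{2} + l \left(3 - l\right)$)
$S = -9$ ($S = -9 + 0 \left(-5\right) 6 \left(-1\right) 0 = -9 + 0 \left(\left(-6\right) 0\right) = -9 + 0 \cdot 0 = -9 + 0 = -9$)
$X{\left(-5,-6 \right)} k{\left(E{\left(6,5 \right)} \right)} + S = - 7 \left(7 + 3 \left(3 + 5\right)\right) - 9 = - 7 \left(7 + 3 \cdot 8\right) - 9 = - 7 \left(7 + 24\right) - 9 = \left(-7\right) 31 - 9 = -217 - 9 = -226$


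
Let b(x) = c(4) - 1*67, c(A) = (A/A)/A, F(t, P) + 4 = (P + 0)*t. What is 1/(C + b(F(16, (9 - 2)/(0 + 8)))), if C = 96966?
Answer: 4/387597 ≈ 1.0320e-5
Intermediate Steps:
F(t, P) = -4 + P*t (F(t, P) = -4 + (P + 0)*t = -4 + P*t)
c(A) = 1/A
b(x) = -267/4 (b(x) = 1/4 - 1*67 = 1/4 - 67 = -267/4)
1/(C + b(F(16, (9 - 2)/(0 + 8)))) = 1/(96966 - 267/4) = 1/(387597/4) = 4/387597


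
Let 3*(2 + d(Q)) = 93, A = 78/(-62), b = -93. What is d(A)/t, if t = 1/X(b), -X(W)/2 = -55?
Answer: 3190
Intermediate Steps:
X(W) = 110 (X(W) = -2*(-55) = 110)
A = -39/31 (A = 78*(-1/62) = -39/31 ≈ -1.2581)
d(Q) = 29 (d(Q) = -2 + (⅓)*93 = -2 + 31 = 29)
t = 1/110 ≈ 0.0090909
d(A)/t = 29/(1/110) = 29*110 = 3190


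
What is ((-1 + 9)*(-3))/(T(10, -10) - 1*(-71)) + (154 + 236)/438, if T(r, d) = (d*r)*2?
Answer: 3379/3139 ≈ 1.0765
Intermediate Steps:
T(r, d) = 2*d*r
((-1 + 9)*(-3))/(T(10, -10) - 1*(-71)) + (154 + 236)/438 = ((-1 + 9)*(-3))/(2*(-10)*10 - 1*(-71)) + (154 + 236)/438 = (8*(-3))/(-200 + 71) + 390*(1/438) = -24/(-129) + 65/73 = -24*(-1/129) + 65/73 = 8/43 + 65/73 = 3379/3139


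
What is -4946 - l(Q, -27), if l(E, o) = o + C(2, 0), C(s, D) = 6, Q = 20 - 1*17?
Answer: -4925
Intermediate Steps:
Q = 3 (Q = 20 - 17 = 3)
l(E, o) = 6 + o (l(E, o) = o + 6 = 6 + o)
-4946 - l(Q, -27) = -4946 - (6 - 27) = -4946 - 1*(-21) = -4946 + 21 = -4925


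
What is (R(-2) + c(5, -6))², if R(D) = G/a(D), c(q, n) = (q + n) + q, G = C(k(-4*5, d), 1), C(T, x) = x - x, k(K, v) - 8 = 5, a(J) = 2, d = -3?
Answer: 16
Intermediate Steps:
k(K, v) = 13 (k(K, v) = 8 + 5 = 13)
C(T, x) = 0
G = 0
c(q, n) = n + 2*q (c(q, n) = (n + q) + q = n + 2*q)
R(D) = 0 (R(D) = 0/2 = 0*(½) = 0)
(R(-2) + c(5, -6))² = (0 + (-6 + 2*5))² = (0 + (-6 + 10))² = (0 + 4)² = 4² = 16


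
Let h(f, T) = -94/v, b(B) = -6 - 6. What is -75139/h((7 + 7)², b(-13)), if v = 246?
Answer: 9242097/47 ≈ 1.9664e+5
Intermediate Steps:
b(B) = -12
h(f, T) = -47/123 (h(f, T) = -94/246 = -94*1/246 = -47/123)
-75139/h((7 + 7)², b(-13)) = -75139/(-47/123) = -75139*(-123/47) = 9242097/47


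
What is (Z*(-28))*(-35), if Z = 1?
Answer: 980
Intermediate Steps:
(Z*(-28))*(-35) = (1*(-28))*(-35) = -28*(-35) = 980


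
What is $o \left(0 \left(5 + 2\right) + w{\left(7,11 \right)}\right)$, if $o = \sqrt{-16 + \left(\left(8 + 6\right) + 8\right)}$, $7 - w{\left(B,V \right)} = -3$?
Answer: $10 \sqrt{6} \approx 24.495$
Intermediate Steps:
$w{\left(B,V \right)} = 10$ ($w{\left(B,V \right)} = 7 - -3 = 7 + 3 = 10$)
$o = \sqrt{6}$ ($o = \sqrt{-16 + \left(14 + 8\right)} = \sqrt{-16 + 22} = \sqrt{6} \approx 2.4495$)
$o \left(0 \left(5 + 2\right) + w{\left(7,11 \right)}\right) = \sqrt{6} \left(0 \left(5 + 2\right) + 10\right) = \sqrt{6} \left(0 \cdot 7 + 10\right) = \sqrt{6} \left(0 + 10\right) = \sqrt{6} \cdot 10 = 10 \sqrt{6}$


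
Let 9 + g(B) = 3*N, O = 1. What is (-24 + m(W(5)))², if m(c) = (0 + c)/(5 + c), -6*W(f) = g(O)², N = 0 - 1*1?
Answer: 186624/361 ≈ 516.96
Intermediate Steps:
N = -1 (N = 0 - 1 = -1)
g(B) = -12 (g(B) = -9 + 3*(-1) = -9 - 3 = -12)
W(f) = -24 (W(f) = -⅙*(-12)² = -⅙*144 = -24)
m(c) = c/(5 + c)
(-24 + m(W(5)))² = (-24 - 24/(5 - 24))² = (-24 - 24/(-19))² = (-24 - 24*(-1/19))² = (-24 + 24/19)² = (-432/19)² = 186624/361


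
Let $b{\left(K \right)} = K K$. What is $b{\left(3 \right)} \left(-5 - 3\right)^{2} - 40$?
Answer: $536$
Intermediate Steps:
$b{\left(K \right)} = K^{2}$
$b{\left(3 \right)} \left(-5 - 3\right)^{2} - 40 = 3^{2} \left(-5 - 3\right)^{2} - 40 = 9 \left(-8\right)^{2} - 40 = 9 \cdot 64 - 40 = 576 - 40 = 536$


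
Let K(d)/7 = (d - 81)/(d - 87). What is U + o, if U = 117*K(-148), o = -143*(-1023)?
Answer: 34565466/235 ≈ 1.4709e+5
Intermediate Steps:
o = 146289
K(d) = 7*(-81 + d)/(-87 + d) (K(d) = 7*((d - 81)/(d - 87)) = 7*((-81 + d)/(-87 + d)) = 7*(-81 + d)/(-87 + d))
U = 187551/235 (U = 117*(7*(-81 - 148)/(-87 - 148)) = 117*(7*(-229)/(-235)) = 117*(7*(-1/235)*(-229)) = 117*(1603/235) = 187551/235 ≈ 798.09)
U + o = 187551/235 + 146289 = 34565466/235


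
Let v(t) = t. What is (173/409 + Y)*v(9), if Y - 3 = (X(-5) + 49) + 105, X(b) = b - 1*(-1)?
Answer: 564750/409 ≈ 1380.8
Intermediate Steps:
X(b) = 1 + b (X(b) = b + 1 = 1 + b)
Y = 153 (Y = 3 + (((1 - 5) + 49) + 105) = 3 + ((-4 + 49) + 105) = 3 + (45 + 105) = 3 + 150 = 153)
(173/409 + Y)*v(9) = (173/409 + 153)*9 = (62750/409)*9 = 564750/409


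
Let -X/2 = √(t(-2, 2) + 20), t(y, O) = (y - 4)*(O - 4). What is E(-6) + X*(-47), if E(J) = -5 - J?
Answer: 1 + 376*√2 ≈ 532.74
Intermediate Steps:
t(y, O) = (-4 + O)*(-4 + y) (t(y, O) = (-4 + y)*(-4 + O) = (-4 + O)*(-4 + y))
X = -8*√2 (X = -2*√((16 - 4*2 - 4*(-2) + 2*(-2)) + 20) = -2*√((16 - 8 + 8 - 4) + 20) = -2*√(12 + 20) = -8*√2 ≈ -11.314)
E(-6) + X*(-47) = (-5 - 1*(-6)) - 8*√2*(-47) = (-5 + 6) + 376*√2 = 1 + 376*√2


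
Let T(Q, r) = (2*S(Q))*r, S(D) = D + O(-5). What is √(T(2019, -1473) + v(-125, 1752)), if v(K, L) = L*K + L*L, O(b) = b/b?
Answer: 16*I*√12111 ≈ 1760.8*I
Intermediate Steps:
O(b) = 1
S(D) = 1 + D (S(D) = D + 1 = 1 + D)
v(K, L) = L² + K*L (v(K, L) = K*L + L² = L² + K*L)
T(Q, r) = r*(2 + 2*Q) (T(Q, r) = (2*(1 + Q))*r = (2 + 2*Q)*r = r*(2 + 2*Q))
√(T(2019, -1473) + v(-125, 1752)) = √(2*(-1473)*(1 + 2019) + 1752*(-125 + 1752)) = √(2*(-1473)*2020 + 1752*1627) = √(-5950920 + 2850504) = √(-3100416) = 16*I*√12111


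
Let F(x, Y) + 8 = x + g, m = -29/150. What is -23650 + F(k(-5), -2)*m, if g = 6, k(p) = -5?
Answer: -3547297/150 ≈ -23649.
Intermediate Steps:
m = -29/150 (m = -29*1/150 = -29/150 ≈ -0.19333)
F(x, Y) = -2 + x (F(x, Y) = -8 + (x + 6) = -8 + (6 + x) = -2 + x)
-23650 + F(k(-5), -2)*m = -23650 + (-2 - 5)*(-29/150) = -23650 - 7*(-29/150) = -23650 + 203/150 = -3547297/150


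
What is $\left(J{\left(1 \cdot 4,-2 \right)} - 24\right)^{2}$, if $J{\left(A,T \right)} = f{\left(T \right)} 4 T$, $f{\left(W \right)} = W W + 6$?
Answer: $10816$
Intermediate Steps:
$f{\left(W \right)} = 6 + W^{2}$ ($f{\left(W \right)} = W^{2} + 6 = 6 + W^{2}$)
$J{\left(A,T \right)} = T \left(24 + 4 T^{2}\right)$ ($J{\left(A,T \right)} = \left(6 + T^{2}\right) 4 T = \left(24 + 4 T^{2}\right) T = T \left(24 + 4 T^{2}\right)$)
$\left(J{\left(1 \cdot 4,-2 \right)} - 24\right)^{2} = \left(4 \left(-2\right) \left(6 + \left(-2\right)^{2}\right) - 24\right)^{2} = \left(4 \left(-2\right) \left(6 + 4\right) - 24\right)^{2} = \left(4 \left(-2\right) 10 - 24\right)^{2} = \left(-80 - 24\right)^{2} = \left(-104\right)^{2} = 10816$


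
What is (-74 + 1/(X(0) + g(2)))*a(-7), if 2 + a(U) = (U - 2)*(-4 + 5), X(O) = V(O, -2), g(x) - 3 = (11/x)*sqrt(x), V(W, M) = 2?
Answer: 57904/71 - 121*sqrt(2)/71 ≈ 813.14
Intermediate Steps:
g(x) = 3 + 11/sqrt(x) (g(x) = 3 + (11/x)*sqrt(x) = 3 + 11/sqrt(x))
X(O) = 2
a(U) = -4 + U (a(U) = -2 + (U - 2)*(-4 + 5) = -2 + (-2 + U)*1 = -2 + (-2 + U) = -4 + U)
(-74 + 1/(X(0) + g(2)))*a(-7) = (-74 + 1/(2 + (3 + 11/sqrt(2))))*(-4 - 7) = (-74 + 1/(2 + (3 + 11*(sqrt(2)/2))))*(-11) = (-74 + 1/(2 + (3 + 11*sqrt(2)/2)))*(-11) = (-74 + 1/(5 + 11*sqrt(2)/2))*(-11) = 814 - 11/(5 + 11*sqrt(2)/2)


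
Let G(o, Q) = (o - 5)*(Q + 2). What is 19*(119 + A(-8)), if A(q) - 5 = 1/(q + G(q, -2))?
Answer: 18829/8 ≈ 2353.6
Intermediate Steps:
G(o, Q) = (-5 + o)*(2 + Q)
A(q) = 5 + 1/q (A(q) = 5 + 1/(q + (-10 - 5*(-2) + 2*q - 2*q)) = 5 + 1/(q + (-10 + 10 + 2*q - 2*q)) = 5 + 1/(q + 0) = 5 + 1/q)
19*(119 + A(-8)) = 19*(119 + (5 + 1/(-8))) = 19*(119 + (5 - ⅛)) = 19*(119 + 39/8) = 19*(991/8) = 18829/8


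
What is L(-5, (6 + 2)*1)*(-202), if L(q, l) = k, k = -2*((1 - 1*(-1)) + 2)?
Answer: 1616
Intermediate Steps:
k = -8 (k = -2*((1 + 1) + 2) = -2*(2 + 2) = -2*4 = -8)
L(q, l) = -8
L(-5, (6 + 2)*1)*(-202) = -8*(-202) = 1616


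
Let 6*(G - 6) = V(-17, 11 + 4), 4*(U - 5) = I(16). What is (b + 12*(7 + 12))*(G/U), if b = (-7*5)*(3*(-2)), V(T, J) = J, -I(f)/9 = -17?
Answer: 14892/173 ≈ 86.081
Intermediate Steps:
I(f) = 153 (I(f) = -9*(-17) = 153)
U = 173/4 (U = 5 + (1/4)*153 = 5 + 153/4 = 173/4 ≈ 43.250)
G = 17/2 (G = 6 + (11 + 4)/6 = 6 + (1/6)*15 = 6 + 5/2 = 17/2 ≈ 8.5000)
b = 210 (b = -35*(-6) = 210)
(b + 12*(7 + 12))*(G/U) = (210 + 12*(7 + 12))*(17/(2*(173/4))) = (210 + 12*19)*((17/2)*(4/173)) = (210 + 228)*(34/173) = 438*(34/173) = 14892/173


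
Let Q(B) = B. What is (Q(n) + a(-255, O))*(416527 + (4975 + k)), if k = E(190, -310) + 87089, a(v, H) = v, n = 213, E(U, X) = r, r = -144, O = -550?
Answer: -21354774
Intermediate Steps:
E(U, X) = -144
k = 86945 (k = -144 + 87089 = 86945)
(Q(n) + a(-255, O))*(416527 + (4975 + k)) = (213 - 255)*(416527 + (4975 + 86945)) = -42*(416527 + 91920) = -42*508447 = -21354774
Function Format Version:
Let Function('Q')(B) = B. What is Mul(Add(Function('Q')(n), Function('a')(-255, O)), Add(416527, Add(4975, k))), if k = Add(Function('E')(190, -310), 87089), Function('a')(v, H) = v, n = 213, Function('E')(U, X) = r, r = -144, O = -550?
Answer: -21354774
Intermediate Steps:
Function('E')(U, X) = -144
k = 86945 (k = Add(-144, 87089) = 86945)
Mul(Add(Function('Q')(n), Function('a')(-255, O)), Add(416527, Add(4975, k))) = Mul(Add(213, -255), Add(416527, Add(4975, 86945))) = Mul(-42, Add(416527, 91920)) = Mul(-42, 508447) = -21354774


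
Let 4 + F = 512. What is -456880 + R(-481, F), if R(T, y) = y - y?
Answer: -456880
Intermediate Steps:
F = 508 (F = -4 + 512 = 508)
R(T, y) = 0
-456880 + R(-481, F) = -456880 + 0 = -456880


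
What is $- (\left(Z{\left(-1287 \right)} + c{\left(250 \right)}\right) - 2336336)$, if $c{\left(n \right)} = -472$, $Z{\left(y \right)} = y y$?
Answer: $680439$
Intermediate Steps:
$Z{\left(y \right)} = y^{2}$
$- (\left(Z{\left(-1287 \right)} + c{\left(250 \right)}\right) - 2336336) = - (\left(\left(-1287\right)^{2} - 472\right) - 2336336) = - (\left(1656369 - 472\right) - 2336336) = - (1655897 - 2336336) = \left(-1\right) \left(-680439\right) = 680439$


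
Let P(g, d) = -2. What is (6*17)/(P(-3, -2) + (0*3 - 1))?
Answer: -34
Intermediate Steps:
(6*17)/(P(-3, -2) + (0*3 - 1)) = (6*17)/(-2 + (0*3 - 1)) = 102/(-2 + (0 - 1)) = 102/(-2 - 1) = 102/(-3) = 102*(-1/3) = -34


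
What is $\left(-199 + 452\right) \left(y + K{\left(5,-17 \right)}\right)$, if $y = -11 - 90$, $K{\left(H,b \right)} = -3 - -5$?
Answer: $-25047$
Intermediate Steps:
$K{\left(H,b \right)} = 2$ ($K{\left(H,b \right)} = -3 + 5 = 2$)
$y = -101$ ($y = -11 - 90 = -101$)
$\left(-199 + 452\right) \left(y + K{\left(5,-17 \right)}\right) = \left(-199 + 452\right) \left(-101 + 2\right) = 253 \left(-99\right) = -25047$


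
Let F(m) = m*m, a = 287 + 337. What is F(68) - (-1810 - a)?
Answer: 7058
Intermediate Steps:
a = 624
F(m) = m²
F(68) - (-1810 - a) = 68² - (-1810 - 1*624) = 4624 - (-1810 - 624) = 4624 - 1*(-2434) = 4624 + 2434 = 7058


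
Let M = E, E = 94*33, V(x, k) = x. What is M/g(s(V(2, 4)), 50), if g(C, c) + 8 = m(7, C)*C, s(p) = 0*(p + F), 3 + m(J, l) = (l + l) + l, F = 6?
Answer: -1551/4 ≈ -387.75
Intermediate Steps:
m(J, l) = -3 + 3*l (m(J, l) = -3 + ((l + l) + l) = -3 + (2*l + l) = -3 + 3*l)
s(p) = 0 (s(p) = 0*(p + 6) = 0*(6 + p) = 0)
E = 3102
M = 3102
g(C, c) = -8 + C*(-3 + 3*C) (g(C, c) = -8 + (-3 + 3*C)*C = -8 + C*(-3 + 3*C))
M/g(s(V(2, 4)), 50) = 3102/(-8 + 3*0*(-1 + 0)) = 3102/(-8 + 3*0*(-1)) = 3102/(-8 + 0) = 3102/(-8) = 3102*(-1/8) = -1551/4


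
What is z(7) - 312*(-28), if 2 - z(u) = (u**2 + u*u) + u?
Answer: 8633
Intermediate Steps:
z(u) = 2 - u - 2*u**2 (z(u) = 2 - ((u**2 + u*u) + u) = 2 - ((u**2 + u**2) + u) = 2 - (2*u**2 + u) = 2 - (u + 2*u**2) = 2 + (-u - 2*u**2) = 2 - u - 2*u**2)
z(7) - 312*(-28) = (2 - 1*7 - 2*7**2) - 312*(-28) = (2 - 7 - 2*49) + 8736 = (2 - 7 - 98) + 8736 = -103 + 8736 = 8633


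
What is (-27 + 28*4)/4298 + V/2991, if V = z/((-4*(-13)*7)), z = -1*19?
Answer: 6604277/334238268 ≈ 0.019759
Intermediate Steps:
z = -19
V = -19/364 (V = -19/(-4*(-13)*7) = -19/(52*7) = -19/364 ≈ -0.052198)
(-27 + 28*4)/4298 + V/2991 = (-27 + 28*4)/4298 - 19/364/2991 = (-27 + 112)*(1/4298) - 19/364*1/2991 = 85*(1/4298) - 19/1088724 = 85/4298 - 19/1088724 = 6604277/334238268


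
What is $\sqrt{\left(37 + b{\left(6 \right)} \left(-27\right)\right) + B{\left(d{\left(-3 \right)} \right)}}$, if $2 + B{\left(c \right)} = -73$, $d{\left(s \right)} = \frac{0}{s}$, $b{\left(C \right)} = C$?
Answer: $10 i \sqrt{2} \approx 14.142 i$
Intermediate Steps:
$d{\left(s \right)} = 0$
$B{\left(c \right)} = -75$ ($B{\left(c \right)} = -2 - 73 = -75$)
$\sqrt{\left(37 + b{\left(6 \right)} \left(-27\right)\right) + B{\left(d{\left(-3 \right)} \right)}} = \sqrt{\left(37 + 6 \left(-27\right)\right) - 75} = \sqrt{\left(37 - 162\right) - 75} = \sqrt{-125 - 75} = \sqrt{-200} = 10 i \sqrt{2}$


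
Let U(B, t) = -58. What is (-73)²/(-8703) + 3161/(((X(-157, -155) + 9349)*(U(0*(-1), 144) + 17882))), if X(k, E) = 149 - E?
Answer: -916853968505/1497395291616 ≈ -0.61230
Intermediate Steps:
(-73)²/(-8703) + 3161/(((X(-157, -155) + 9349)*(U(0*(-1), 144) + 17882))) = (-73)²/(-8703) + 3161/((((149 - 1*(-155)) + 9349)*(-58 + 17882))) = 5329*(-1/8703) + 3161/((((149 + 155) + 9349)*17824)) = -5329/8703 + 3161/(((304 + 9349)*17824)) = -5329/8703 + 3161/((9653*17824)) = -5329/8703 + 3161/172055072 = -916853968505/1497395291616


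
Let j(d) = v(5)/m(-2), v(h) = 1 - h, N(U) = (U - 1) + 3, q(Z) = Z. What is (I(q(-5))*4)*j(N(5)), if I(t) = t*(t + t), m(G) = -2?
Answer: 400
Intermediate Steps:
N(U) = 2 + U (N(U) = (-1 + U) + 3 = 2 + U)
I(t) = 2*t**2 (I(t) = t*(2*t) = 2*t**2)
j(d) = 2 (j(d) = (1 - 1*5)/(-2) = (1 - 5)*(-1/2) = -4*(-1/2) = 2)
(I(q(-5))*4)*j(N(5)) = ((2*(-5)**2)*4)*2 = ((2*25)*4)*2 = (50*4)*2 = 200*2 = 400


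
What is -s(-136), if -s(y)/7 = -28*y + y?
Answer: 25704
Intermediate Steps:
s(y) = 189*y (s(y) = -7*(-28*y + y) = -(-189)*y = 189*y)
-s(-136) = -189*(-136) = -1*(-25704) = 25704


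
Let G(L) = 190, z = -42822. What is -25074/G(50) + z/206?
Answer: -3325356/9785 ≈ -339.84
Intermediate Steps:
-25074/G(50) + z/206 = -25074/190 - 42822/206 = -25074*1/190 - 42822*1/206 = -12537/95 - 21411/103 = -3325356/9785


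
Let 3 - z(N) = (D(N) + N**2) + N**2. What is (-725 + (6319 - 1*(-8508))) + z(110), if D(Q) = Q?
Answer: -10205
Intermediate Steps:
z(N) = 3 - N - 2*N**2 (z(N) = 3 - ((N + N**2) + N**2) = 3 - (N + 2*N**2) = 3 + (-N - 2*N**2) = 3 - N - 2*N**2)
(-725 + (6319 - 1*(-8508))) + z(110) = (-725 + (6319 - 1*(-8508))) + (3 - 1*110 - 2*110**2) = (-725 + (6319 + 8508)) + (3 - 110 - 2*12100) = (-725 + 14827) + (3 - 110 - 24200) = 14102 - 24307 = -10205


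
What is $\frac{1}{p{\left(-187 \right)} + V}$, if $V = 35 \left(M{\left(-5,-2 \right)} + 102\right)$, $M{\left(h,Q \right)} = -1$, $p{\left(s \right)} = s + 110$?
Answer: $\frac{1}{3458} \approx 0.00028918$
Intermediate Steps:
$p{\left(s \right)} = 110 + s$
$V = 3535$ ($V = 35 \left(-1 + 102\right) = 35 \cdot 101 = 3535$)
$\frac{1}{p{\left(-187 \right)} + V} = \frac{1}{\left(110 - 187\right) + 3535} = \frac{1}{-77 + 3535} = \frac{1}{3458}$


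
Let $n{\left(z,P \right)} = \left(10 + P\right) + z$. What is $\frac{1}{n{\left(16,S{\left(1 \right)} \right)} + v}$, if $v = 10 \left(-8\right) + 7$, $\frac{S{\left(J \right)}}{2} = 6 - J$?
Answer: $- \frac{1}{37} \approx -0.027027$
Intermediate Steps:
$S{\left(J \right)} = 12 - 2 J$ ($S{\left(J \right)} = 2 \left(6 - J\right) = 12 - 2 J$)
$n{\left(z,P \right)} = 10 + P + z$
$v = -73$ ($v = -80 + 7 = -73$)
$\frac{1}{n{\left(16,S{\left(1 \right)} \right)} + v} = \frac{1}{\left(10 + \left(12 - 2\right) + 16\right) - 73} = \frac{1}{\left(10 + 10 + 16\right) - 73} = \frac{1}{36 - 73} = \frac{1}{-37} = - \frac{1}{37}$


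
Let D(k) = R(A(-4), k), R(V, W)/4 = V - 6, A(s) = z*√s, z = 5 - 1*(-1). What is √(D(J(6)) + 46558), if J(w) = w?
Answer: √(46534 + 48*I) ≈ 215.72 + 0.111*I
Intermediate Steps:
z = 6 (z = 5 + 1 = 6)
A(s) = 6*√s
R(V, W) = -24 + 4*V (R(V, W) = 4*(V - 6) = 4*(-6 + V) = -24 + 4*V)
D(k) = -24 + 48*I (D(k) = -24 + 4*(6*√(-4)) = -24 + 4*(6*(2*I)) = -24 + 4*(12*I) = -24 + 48*I)
√(D(J(6)) + 46558) = √((-24 + 48*I) + 46558) = √(46534 + 48*I)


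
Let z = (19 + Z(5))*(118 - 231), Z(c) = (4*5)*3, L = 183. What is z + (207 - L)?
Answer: -8903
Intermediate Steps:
Z(c) = 60 (Z(c) = 20*3 = 60)
z = -8927 (z = (19 + 60)*(118 - 231) = 79*(-113) = -8927)
z + (207 - L) = -8927 + (207 - 1*183) = -8927 + (207 - 183) = -8927 + 24 = -8903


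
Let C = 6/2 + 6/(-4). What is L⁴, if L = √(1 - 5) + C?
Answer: (3 + 4*I)⁴/16 ≈ -32.938 - 21.0*I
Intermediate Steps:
C = 3/2 (C = 6*(½) + 6*(-¼) = 3 - 3/2 = 3/2 ≈ 1.5000)
L = 3/2 + 2*I (L = √(1 - 5) + 3/2 = √(-4) + 3/2 = 2*I + 3/2 = 3/2 + 2*I ≈ 1.5 + 2.0*I)
L⁴ = (3/2 + 2*I)⁴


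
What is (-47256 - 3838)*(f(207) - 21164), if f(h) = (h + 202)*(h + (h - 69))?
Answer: -6128265454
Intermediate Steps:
f(h) = (-69 + 2*h)*(202 + h) (f(h) = (202 + h)*(h + (-69 + h)) = (202 + h)*(-69 + 2*h) = (-69 + 2*h)*(202 + h))
(-47256 - 3838)*(f(207) - 21164) = (-47256 - 3838)*((-13938 + 2*207² + 335*207) - 21164) = -51094*((-13938 + 2*42849 + 69345) - 21164) = -51094*((-13938 + 85698 + 69345) - 21164) = -51094*(141105 - 21164) = -51094*119941 = -6128265454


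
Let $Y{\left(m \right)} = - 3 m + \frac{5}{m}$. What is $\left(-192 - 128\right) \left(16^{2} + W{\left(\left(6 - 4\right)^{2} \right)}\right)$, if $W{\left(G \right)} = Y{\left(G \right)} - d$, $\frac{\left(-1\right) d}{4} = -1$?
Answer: $-77200$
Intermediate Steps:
$d = 4$ ($d = \left(-4\right) \left(-1\right) = 4$)
$W{\left(G \right)} = -4 - 3 G + \frac{5}{G}$ ($W{\left(G \right)} = \left(- 3 G + \frac{5}{G}\right) - 4 = -4 - 3 G + \frac{5}{G}$)
$\left(-192 - 128\right) \left(16^{2} + W{\left(\left(6 - 4\right)^{2} \right)}\right) = \left(-192 - 128\right) \left(16^{2} - \left(4 - \frac{5}{\left(6 - 4\right)^{2}} + 3 \left(6 - 4\right)^{2}\right)\right) = - 320 \left(256 - \left(4 + 12 - \frac{5}{4}\right)\right) = - 320 \left(256 - \left(16 - \frac{5}{4}\right)\right) = - 320 \left(256 - \frac{59}{4}\right) = \left(-320\right) \frac{965}{4} = -77200$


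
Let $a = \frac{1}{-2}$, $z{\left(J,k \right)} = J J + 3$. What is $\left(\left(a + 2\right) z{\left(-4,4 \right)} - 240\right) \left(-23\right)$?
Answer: $\frac{9729}{2} \approx 4864.5$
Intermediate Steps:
$z{\left(J,k \right)} = 3 + J^{2}$ ($z{\left(J,k \right)} = J^{2} + 3 = 3 + J^{2}$)
$a = - \frac{1}{2} \approx -0.5$
$\left(\left(a + 2\right) z{\left(-4,4 \right)} - 240\right) \left(-23\right) = \left(\left(- \frac{1}{2} + 2\right) \left(3 + \left(-4\right)^{2}\right) - 240\right) \left(-23\right) = \left(\frac{3 \left(3 + 16\right)}{2} - 240\right) \left(-23\right) = \left(\frac{3}{2} \cdot 19 - 240\right) \left(-23\right) = \left(\frac{57}{2} - 240\right) \left(-23\right) = \left(- \frac{423}{2}\right) \left(-23\right) = \frac{9729}{2}$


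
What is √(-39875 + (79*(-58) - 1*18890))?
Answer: I*√63347 ≈ 251.69*I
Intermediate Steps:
√(-39875 + (79*(-58) - 1*18890)) = √(-39875 + (-4582 - 18890)) = √(-39875 - 23472) = √(-63347) = I*√63347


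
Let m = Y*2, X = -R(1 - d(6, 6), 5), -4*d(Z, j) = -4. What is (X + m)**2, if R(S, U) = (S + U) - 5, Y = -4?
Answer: 64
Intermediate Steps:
d(Z, j) = 1 (d(Z, j) = -1/4*(-4) = 1)
R(S, U) = -5 + S + U
X = 0 (X = -(-5 + (1 - 1*1) + 5) = -(-5 + (1 - 1) + 5) = -(-5 + 0 + 5) = -1*0 = 0)
m = -8 (m = -4*2 = -8)
(X + m)**2 = (0 - 8)**2 = (-8)**2 = 64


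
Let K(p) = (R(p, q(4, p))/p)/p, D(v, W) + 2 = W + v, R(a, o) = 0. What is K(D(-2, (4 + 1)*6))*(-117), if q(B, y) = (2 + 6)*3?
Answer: 0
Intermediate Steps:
q(B, y) = 24 (q(B, y) = 8*3 = 24)
D(v, W) = -2 + W + v (D(v, W) = -2 + (W + v) = -2 + W + v)
K(p) = 0 (K(p) = (0/p)/p = 0/p = 0)
K(D(-2, (4 + 1)*6))*(-117) = 0*(-117) = 0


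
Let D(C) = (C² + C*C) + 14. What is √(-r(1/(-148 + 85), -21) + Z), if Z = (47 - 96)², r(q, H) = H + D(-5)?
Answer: 3*√262 ≈ 48.559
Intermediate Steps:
D(C) = 14 + 2*C² (D(C) = (C² + C²) + 14 = 2*C² + 14 = 14 + 2*C²)
r(q, H) = 64 + H (r(q, H) = H + (14 + 2*(-5)²) = H + (14 + 2*25) = H + (14 + 50) = H + 64 = 64 + H)
Z = 2401 (Z = (-49)² = 2401)
√(-r(1/(-148 + 85), -21) + Z) = √(-(64 - 21) + 2401) = √(-1*43 + 2401) = √(-43 + 2401) = √2358 = 3*√262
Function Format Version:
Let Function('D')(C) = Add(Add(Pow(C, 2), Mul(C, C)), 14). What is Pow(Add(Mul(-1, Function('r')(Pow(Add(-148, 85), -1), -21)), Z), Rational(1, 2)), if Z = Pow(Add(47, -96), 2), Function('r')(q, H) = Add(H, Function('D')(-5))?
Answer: Mul(3, Pow(262, Rational(1, 2))) ≈ 48.559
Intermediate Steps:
Function('D')(C) = Add(14, Mul(2, Pow(C, 2))) (Function('D')(C) = Add(Add(Pow(C, 2), Pow(C, 2)), 14) = Add(Mul(2, Pow(C, 2)), 14) = Add(14, Mul(2, Pow(C, 2))))
Function('r')(q, H) = Add(64, H) (Function('r')(q, H) = Add(H, Add(14, Mul(2, Pow(-5, 2)))) = Add(H, Add(14, Mul(2, 25))) = Add(H, Add(14, 50)) = Add(H, 64) = Add(64, H))
Z = 2401 (Z = Pow(-49, 2) = 2401)
Pow(Add(Mul(-1, Function('r')(Pow(Add(-148, 85), -1), -21)), Z), Rational(1, 2)) = Pow(Add(Mul(-1, Add(64, -21)), 2401), Rational(1, 2)) = Pow(Add(Mul(-1, 43), 2401), Rational(1, 2)) = Pow(Add(-43, 2401), Rational(1, 2)) = Pow(2358, Rational(1, 2)) = Mul(3, Pow(262, Rational(1, 2)))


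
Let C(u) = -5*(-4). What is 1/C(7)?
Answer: 1/20 ≈ 0.050000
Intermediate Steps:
C(u) = 20
1/C(7) = 1/20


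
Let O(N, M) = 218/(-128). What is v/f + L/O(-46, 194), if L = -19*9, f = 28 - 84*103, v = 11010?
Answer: 46590483/470008 ≈ 99.127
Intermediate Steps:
O(N, M) = -109/64 (O(N, M) = 218*(-1/128) = -109/64)
f = -8624 (f = 28 - 8652 = -8624)
L = -171
v/f + L/O(-46, 194) = 11010/(-8624) - 171/(-109/64) = 11010*(-1/8624) - 171*(-64/109) = -5505/4312 + 10944/109 = 46590483/470008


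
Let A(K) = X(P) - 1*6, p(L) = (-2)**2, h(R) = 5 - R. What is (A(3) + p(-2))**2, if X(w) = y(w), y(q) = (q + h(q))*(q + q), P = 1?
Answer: 64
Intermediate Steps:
p(L) = 4
y(q) = 10*q (y(q) = (q + (5 - q))*(q + q) = 5*(2*q) = 10*q)
X(w) = 10*w
A(K) = 4 (A(K) = 10*1 - 1*6 = 10 - 6 = 4)
(A(3) + p(-2))**2 = (4 + 4)**2 = 8**2 = 64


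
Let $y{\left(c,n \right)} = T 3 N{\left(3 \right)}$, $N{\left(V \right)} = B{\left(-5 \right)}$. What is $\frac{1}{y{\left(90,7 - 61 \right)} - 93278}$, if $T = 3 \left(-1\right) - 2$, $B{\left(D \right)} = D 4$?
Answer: $- \frac{1}{92978} \approx -1.0755 \cdot 10^{-5}$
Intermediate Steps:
$B{\left(D \right)} = 4 D$
$N{\left(V \right)} = -20$ ($N{\left(V \right)} = 4 \left(-5\right) = -20$)
$T = -5$ ($T = -3 - 2 = -5$)
$y{\left(c,n \right)} = 300$ ($y{\left(c,n \right)} = \left(-5\right) 3 \left(-20\right) = \left(-15\right) \left(-20\right) = 300$)
$\frac{1}{y{\left(90,7 - 61 \right)} - 93278} = \frac{1}{300 - 93278} = \frac{1}{-92978} = - \frac{1}{92978}$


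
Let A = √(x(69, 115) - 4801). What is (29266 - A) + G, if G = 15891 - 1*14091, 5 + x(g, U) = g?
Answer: 31066 - I*√4737 ≈ 31066.0 - 68.826*I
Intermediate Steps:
x(g, U) = -5 + g
A = I*√4737 (A = √((-5 + 69) - 4801) = √(64 - 4801) = √(-4737) = I*√4737 ≈ 68.826*I)
G = 1800 (G = 15891 - 14091 = 1800)
(29266 - A) + G = (29266 - I*√4737) + 1800 = 31066 - I*√4737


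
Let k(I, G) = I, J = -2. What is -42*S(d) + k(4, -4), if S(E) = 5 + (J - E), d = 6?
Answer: 130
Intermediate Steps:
S(E) = 3 - E (S(E) = 5 + (-2 - E) = 3 - E)
-42*S(d) + k(4, -4) = -42*(3 - 1*6) + 4 = -42*(3 - 6) + 4 = -42*(-3) + 4 = 126 + 4 = 130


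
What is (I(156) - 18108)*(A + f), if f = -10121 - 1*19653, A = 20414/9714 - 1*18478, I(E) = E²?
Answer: -486510095532/1619 ≈ -3.0050e+8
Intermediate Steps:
A = -89737439/4857 (A = 20414*(1/9714) - 18478 = 10207/4857 - 18478 = -89737439/4857 ≈ -18476.)
f = -29774 (f = -10121 - 19653 = -29774)
(I(156) - 18108)*(A + f) = (156² - 18108)*(-89737439/4857 - 29774) = (24336 - 18108)*(-234349757/4857) = 6228*(-234349757/4857) = -486510095532/1619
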